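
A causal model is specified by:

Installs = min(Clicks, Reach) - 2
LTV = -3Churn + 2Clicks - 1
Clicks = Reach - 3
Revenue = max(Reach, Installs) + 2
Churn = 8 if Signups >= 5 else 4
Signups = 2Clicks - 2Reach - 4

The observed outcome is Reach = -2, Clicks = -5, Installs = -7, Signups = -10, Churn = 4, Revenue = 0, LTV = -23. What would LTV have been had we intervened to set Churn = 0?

-11

Under do(Churn=0), the mechanism Churn = 8 if Signups >= 5 else 4 is discarded; Churn is fixed at 0.
Clicks = Reach - 3  [with Reach=-2]  = -5
LTV = -3Churn + 2Clicks - 1  [with Churn=0, Clicks=-5]  = -11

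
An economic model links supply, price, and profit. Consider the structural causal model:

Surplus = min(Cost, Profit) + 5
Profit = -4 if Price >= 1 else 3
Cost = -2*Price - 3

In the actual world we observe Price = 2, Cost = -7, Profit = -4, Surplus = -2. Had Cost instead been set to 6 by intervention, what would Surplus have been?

1

Under do(Cost=6), the mechanism Cost = -2*Price - 3 is discarded; Cost is fixed at 6.
Profit = -4 if Price >= 1 else 3  [with Price=2]  = -4
Surplus = min(Cost, Profit) + 5  [with Cost=6, Profit=-4]  = 1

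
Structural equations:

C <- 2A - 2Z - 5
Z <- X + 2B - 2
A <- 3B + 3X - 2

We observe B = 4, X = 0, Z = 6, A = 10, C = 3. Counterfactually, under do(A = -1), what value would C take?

-19

Intervening sets A = -1 and removes its equation (A <- 3B + 3X - 2).
Z = X + 2B - 2  [with X=0, B=4]  = 6
C = 2A - 2Z - 5  [with A=-1, Z=6]  = -19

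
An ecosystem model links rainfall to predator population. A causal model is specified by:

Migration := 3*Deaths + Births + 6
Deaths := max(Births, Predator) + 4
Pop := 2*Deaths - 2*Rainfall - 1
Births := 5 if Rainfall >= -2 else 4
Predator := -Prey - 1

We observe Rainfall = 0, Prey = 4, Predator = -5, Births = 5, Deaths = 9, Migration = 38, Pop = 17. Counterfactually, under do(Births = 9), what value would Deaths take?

Intervening sets Births = 9 and removes its equation (Births := 5 if Rainfall >= -2 else 4).
Predator = -Prey - 1  [with Prey=4]  = -5
Deaths = max(Births, Predator) + 4  [with Births=9, Predator=-5]  = 13

13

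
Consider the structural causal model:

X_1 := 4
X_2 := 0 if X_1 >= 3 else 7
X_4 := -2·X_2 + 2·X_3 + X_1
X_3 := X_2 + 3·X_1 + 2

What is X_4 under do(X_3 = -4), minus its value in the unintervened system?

-36

The intervention breaks the incoming arrows to X_3: X_3 := X_2 + 3·X_1 + 2 no longer applies, and X_3 = -4.
X_2 = 0 if X_1 >= 3 else 7  [with X_1=4]  = 0
X_4 = -2·X_2 + 2·X_3 + X_1  [with X_2=0, X_3=-4, X_1=4]  = -4
Without intervention: X_2 = 0 if X_1 >= 3 else 7  [with X_1=4]  = 0; X_3 = X_2 + 3·X_1 + 2  [with X_2=0, X_1=4]  = 14; X_4 = -2·X_2 + 2·X_3 + X_1  [with X_2=0, X_3=14, X_1=4]  = 32.
Change = -4 − 32 = -36.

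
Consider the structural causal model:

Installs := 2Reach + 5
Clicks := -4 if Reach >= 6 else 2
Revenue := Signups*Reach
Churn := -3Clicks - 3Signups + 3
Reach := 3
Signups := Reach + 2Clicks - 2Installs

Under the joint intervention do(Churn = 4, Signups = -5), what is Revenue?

-15

Setting Churn = 4, Signups = -5 by intervention discards those variables' equations.
Revenue = Signups*Reach  [with Signups=-5, Reach=3]  = -15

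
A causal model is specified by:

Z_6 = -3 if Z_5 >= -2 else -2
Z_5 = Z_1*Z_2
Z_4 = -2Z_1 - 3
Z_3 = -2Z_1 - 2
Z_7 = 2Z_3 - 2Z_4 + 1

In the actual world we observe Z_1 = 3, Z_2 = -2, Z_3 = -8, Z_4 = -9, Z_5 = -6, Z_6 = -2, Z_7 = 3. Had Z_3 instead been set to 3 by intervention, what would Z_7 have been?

The intervention breaks the incoming arrows to Z_3: Z_3 = -2Z_1 - 2 no longer applies, and Z_3 = 3.
Z_4 = -2Z_1 - 3  [with Z_1=3]  = -9
Z_7 = 2Z_3 - 2Z_4 + 1  [with Z_3=3, Z_4=-9]  = 25

25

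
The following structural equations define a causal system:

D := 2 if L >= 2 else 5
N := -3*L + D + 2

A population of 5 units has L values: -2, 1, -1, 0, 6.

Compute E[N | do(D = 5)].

Under do(D=5), D's equation is replaced by D=5 for every unit. Per-unit N: 13, 4, 10, 7, -11. Mean = 4.6.

4.6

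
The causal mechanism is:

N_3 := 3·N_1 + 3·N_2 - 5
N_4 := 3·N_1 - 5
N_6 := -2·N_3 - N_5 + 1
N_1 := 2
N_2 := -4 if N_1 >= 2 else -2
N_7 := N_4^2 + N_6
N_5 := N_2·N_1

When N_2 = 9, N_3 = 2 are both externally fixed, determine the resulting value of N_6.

-21

Under do(N_2 = 9, N_3 = 2), each intervened variable's structural equation is replaced by its fixed value.
N_5 = N_2·N_1  [with N_2=9, N_1=2]  = 18
N_6 = -2·N_3 - N_5 + 1  [with N_3=2, N_5=18]  = -21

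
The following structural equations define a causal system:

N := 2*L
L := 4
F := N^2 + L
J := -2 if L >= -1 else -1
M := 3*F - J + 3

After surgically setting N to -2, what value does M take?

29

do(N=-2) replaces the equation N := 2*L with the constant N = -2.
J = -2 if L >= -1 else -1  [with L=4]  = -2
F = N^2 + L  [with N=-2, L=4]  = 8
M = 3*F - J + 3  [with F=8, J=-2]  = 29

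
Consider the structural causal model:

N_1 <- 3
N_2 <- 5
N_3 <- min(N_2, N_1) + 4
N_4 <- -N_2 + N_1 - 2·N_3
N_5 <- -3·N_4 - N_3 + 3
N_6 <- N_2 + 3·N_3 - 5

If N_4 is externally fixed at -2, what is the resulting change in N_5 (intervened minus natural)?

-42

Intervening sets N_4 = -2 and removes its equation (N_4 <- -N_2 + N_1 - 2·N_3).
N_3 = min(N_2, N_1) + 4  [with N_2=5, N_1=3]  = 7
N_5 = -3·N_4 - N_3 + 3  [with N_4=-2, N_3=7]  = 2
Without intervention: N_3 = min(N_2, N_1) + 4  [with N_2=5, N_1=3]  = 7; N_4 = -N_2 + N_1 - 2·N_3  [with N_2=5, N_1=3, N_3=7]  = -16; N_5 = -3·N_4 - N_3 + 3  [with N_4=-16, N_3=7]  = 44.
Change = 2 − 44 = -42.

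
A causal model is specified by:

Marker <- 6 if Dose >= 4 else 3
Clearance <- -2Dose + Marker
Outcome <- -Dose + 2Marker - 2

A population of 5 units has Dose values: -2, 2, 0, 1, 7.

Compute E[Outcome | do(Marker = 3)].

2.4

The intervention sets Marker=3 in all 5 units regardless of Dose. Recomputing Outcome per unit gives 6, 2, 4, 3, -3; average 2.4.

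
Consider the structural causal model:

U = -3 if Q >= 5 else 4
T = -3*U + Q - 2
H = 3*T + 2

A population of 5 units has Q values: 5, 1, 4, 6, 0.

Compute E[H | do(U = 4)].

do(U=4) breaks U's dependence on Q. With U=4 fixed, H across the units is -25, -37, -28, -22, -40, mean -30.4.

-30.4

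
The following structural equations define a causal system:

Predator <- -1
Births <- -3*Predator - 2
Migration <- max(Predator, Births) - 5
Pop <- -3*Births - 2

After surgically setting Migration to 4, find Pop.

The intervention breaks the incoming arrows to Migration: Migration <- max(Predator, Births) - 5 no longer applies, and Migration = 4.
Pop is not downstream of the intervention, so its value is determined by the original equations.
Births = -3*Predator - 2  [with Predator=-1]  = 1
Pop = -3*Births - 2  [with Births=1]  = -5

-5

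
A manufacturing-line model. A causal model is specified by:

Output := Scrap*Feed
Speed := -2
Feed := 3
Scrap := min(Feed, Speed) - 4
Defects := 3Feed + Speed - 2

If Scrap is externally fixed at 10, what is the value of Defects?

5

Under do(Scrap=10), the mechanism Scrap := min(Feed, Speed) - 4 is discarded; Scrap is fixed at 10.
Since Defects is not a descendant of the intervened variable, it is unaffected.
Defects = 3Feed + Speed - 2  [with Feed=3, Speed=-2]  = 5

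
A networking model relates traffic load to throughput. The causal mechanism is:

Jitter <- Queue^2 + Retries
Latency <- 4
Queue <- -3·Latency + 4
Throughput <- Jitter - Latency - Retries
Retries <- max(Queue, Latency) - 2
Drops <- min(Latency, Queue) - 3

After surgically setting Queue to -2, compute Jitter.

6

do(Queue=-2) replaces the equation Queue <- -3·Latency + 4 with the constant Queue = -2.
Retries = max(Queue, Latency) - 2  [with Queue=-2, Latency=4]  = 2
Jitter = Queue^2 + Retries  [with Queue=-2, Retries=2]  = 6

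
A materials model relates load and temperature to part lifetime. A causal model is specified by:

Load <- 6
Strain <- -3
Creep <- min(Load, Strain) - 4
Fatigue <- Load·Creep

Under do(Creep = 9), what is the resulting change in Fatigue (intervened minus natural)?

The intervention breaks the incoming arrows to Creep: Creep <- min(Load, Strain) - 4 no longer applies, and Creep = 9.
Fatigue = Load·Creep  [with Load=6, Creep=9]  = 54
Without intervention: Creep = min(Load, Strain) - 4  [with Load=6, Strain=-3]  = -7; Fatigue = Load·Creep  [with Load=6, Creep=-7]  = -42.
Change = 54 − (-42) = 96.

96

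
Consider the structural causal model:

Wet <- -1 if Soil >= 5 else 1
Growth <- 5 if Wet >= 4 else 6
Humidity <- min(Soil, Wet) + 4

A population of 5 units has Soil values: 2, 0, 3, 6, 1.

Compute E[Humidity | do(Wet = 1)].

4.8

The intervention sets Wet=1 in all 5 units regardless of Soil. Recomputing Humidity per unit gives 5, 4, 5, 5, 5; average 4.8.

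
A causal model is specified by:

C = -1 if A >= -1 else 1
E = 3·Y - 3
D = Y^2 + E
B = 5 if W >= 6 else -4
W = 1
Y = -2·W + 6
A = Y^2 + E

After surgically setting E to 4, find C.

The intervention breaks the incoming arrows to E: E = 3·Y - 3 no longer applies, and E = 4.
Y = -2·W + 6  [with W=1]  = 4
A = Y^2 + E  [with Y=4, E=4]  = 20
C = -1 if A >= -1 else 1  [with A=20]  = -1

-1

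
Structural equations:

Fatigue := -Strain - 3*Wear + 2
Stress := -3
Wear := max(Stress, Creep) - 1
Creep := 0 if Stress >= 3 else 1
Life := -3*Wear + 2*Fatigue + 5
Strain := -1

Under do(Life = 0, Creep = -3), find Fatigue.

15

Under do(Life = 0, Creep = -3), each intervened variable's structural equation is replaced by its fixed value.
Wear = max(Stress, Creep) - 1  [with Stress=-3, Creep=-3]  = -4
Fatigue = -Strain - 3*Wear + 2  [with Strain=-1, Wear=-4]  = 15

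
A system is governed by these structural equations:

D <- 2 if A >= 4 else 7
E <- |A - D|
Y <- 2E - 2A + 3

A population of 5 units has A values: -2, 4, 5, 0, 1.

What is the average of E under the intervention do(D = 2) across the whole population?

2.4

Under do(D=2), D's equation is replaced by D=2 for every unit. Per-unit E: 4, 2, 3, 2, 1. Mean = 2.4.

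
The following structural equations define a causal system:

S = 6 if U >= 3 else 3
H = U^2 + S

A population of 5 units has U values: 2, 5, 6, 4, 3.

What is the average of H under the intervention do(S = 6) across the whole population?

Every unit gets S=6 under the intervention. H values become 10, 31, 42, 22, 15; E[H|do(S=6)] = 24.

24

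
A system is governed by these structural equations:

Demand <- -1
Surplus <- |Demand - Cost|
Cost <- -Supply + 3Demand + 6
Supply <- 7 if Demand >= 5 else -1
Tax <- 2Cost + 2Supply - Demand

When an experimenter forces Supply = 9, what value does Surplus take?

do(Supply=9) replaces the equation Supply <- 7 if Demand >= 5 else -1 with the constant Supply = 9.
Cost = -Supply + 3Demand + 6  [with Supply=9, Demand=-1]  = -6
Surplus = |Demand - Cost|  [with Demand=-1, Cost=-6]  = 5

5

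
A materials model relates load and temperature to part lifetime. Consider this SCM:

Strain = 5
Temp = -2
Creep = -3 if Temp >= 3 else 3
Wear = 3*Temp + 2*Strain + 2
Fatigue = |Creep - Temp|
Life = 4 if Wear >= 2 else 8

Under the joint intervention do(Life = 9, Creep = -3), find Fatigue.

Under do(Life = 9, Creep = -3), each intervened variable's structural equation is replaced by its fixed value.
Fatigue = |Creep - Temp|  [with Creep=-3, Temp=-2]  = 1

1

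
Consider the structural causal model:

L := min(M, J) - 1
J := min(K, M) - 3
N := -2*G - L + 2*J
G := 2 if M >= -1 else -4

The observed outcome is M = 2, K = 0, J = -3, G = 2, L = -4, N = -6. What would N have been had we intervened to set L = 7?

The intervention breaks the incoming arrows to L: L := min(M, J) - 1 no longer applies, and L = 7.
J = min(K, M) - 3  [with K=0, M=2]  = -3
G = 2 if M >= -1 else -4  [with M=2]  = 2
N = -2*G - L + 2*J  [with G=2, L=7, J=-3]  = -17

-17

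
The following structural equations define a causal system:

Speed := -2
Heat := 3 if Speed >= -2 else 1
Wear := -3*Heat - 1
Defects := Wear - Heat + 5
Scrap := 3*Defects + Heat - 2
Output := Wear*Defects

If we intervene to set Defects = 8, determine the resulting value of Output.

-80

Under do(Defects=8), the mechanism Defects := Wear - Heat + 5 is discarded; Defects is fixed at 8.
Heat = 3 if Speed >= -2 else 1  [with Speed=-2]  = 3
Wear = -3*Heat - 1  [with Heat=3]  = -10
Output = Wear*Defects  [with Wear=-10, Defects=8]  = -80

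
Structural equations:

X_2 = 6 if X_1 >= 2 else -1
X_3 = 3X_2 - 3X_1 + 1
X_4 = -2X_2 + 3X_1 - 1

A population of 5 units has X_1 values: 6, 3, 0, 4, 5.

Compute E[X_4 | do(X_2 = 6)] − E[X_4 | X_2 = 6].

-2.7

Every unit gets X_2=6 under the intervention. X_4 values become 5, -4, -13, -1, 2; E[X_4|do(X_2=6)] = -2.2.
Conditioning on X_2=6 selects the 4 unit(s) with X_1 ∈ {6, 3, 4, 5}. Their X_4 values: 5, -4, -1, 2. Mean = 0.5.
Difference = -2.2 − 0.5 = -2.7.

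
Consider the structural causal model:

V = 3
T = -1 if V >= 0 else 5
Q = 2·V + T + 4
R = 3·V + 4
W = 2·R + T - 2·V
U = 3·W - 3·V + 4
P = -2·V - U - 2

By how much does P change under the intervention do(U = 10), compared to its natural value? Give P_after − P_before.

42

Intervening sets U = 10 and removes its equation (U = 3·W - 3·V + 4).
P = -2·V - U - 2  [with V=3, U=10]  = -18
Without intervention: T = -1 if V >= 0 else 5  [with V=3]  = -1; R = 3·V + 4  [with V=3]  = 13; W = 2·R + T - 2·V  [with R=13, T=-1, V=3]  = 19; U = 3·W - 3·V + 4  [with W=19, V=3]  = 52; P = -2·V - U - 2  [with V=3, U=52]  = -60.
Change = -18 − (-60) = 42.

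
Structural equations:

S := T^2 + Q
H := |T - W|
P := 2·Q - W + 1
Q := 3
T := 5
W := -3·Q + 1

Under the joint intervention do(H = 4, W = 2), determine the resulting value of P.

Setting H = 4, W = 2 by intervention discards those variables' equations.
P = 2·Q - W + 1  [with Q=3, W=2]  = 5

5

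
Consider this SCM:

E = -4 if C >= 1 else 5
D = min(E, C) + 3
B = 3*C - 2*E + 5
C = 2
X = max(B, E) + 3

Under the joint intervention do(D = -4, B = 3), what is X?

6

Setting D = -4, B = 3 by intervention discards those variables' equations.
E = -4 if C >= 1 else 5  [with C=2]  = -4
X = max(B, E) + 3  [with B=3, E=-4]  = 6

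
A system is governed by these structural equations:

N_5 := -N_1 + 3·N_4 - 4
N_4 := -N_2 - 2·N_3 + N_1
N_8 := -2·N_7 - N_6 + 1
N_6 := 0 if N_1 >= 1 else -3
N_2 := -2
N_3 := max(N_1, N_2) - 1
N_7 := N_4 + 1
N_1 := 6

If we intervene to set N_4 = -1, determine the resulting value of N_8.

do(N_4=-1) replaces the equation N_4 := -N_2 - 2·N_3 + N_1 with the constant N_4 = -1.
N_6 = 0 if N_1 >= 1 else -3  [with N_1=6]  = 0
N_7 = N_4 + 1  [with N_4=-1]  = 0
N_8 = -2·N_7 - N_6 + 1  [with N_7=0, N_6=0]  = 1

1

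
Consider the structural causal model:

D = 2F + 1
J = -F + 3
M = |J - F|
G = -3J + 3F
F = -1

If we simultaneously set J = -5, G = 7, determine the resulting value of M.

4

Setting J = -5, G = 7 by intervention discards those variables' equations.
M = |J - F|  [with J=-5, F=-1]  = 4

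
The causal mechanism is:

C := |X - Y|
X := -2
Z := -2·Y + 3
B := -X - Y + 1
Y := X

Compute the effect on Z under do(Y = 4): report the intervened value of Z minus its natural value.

do(Y=4) replaces the equation Y := X with the constant Y = 4.
Z = -2·Y + 3  [with Y=4]  = -5
Without intervention: Y = X  [with X=-2]  = -2; Z = -2·Y + 3  [with Y=-2]  = 7.
Change = -5 − 7 = -12.

-12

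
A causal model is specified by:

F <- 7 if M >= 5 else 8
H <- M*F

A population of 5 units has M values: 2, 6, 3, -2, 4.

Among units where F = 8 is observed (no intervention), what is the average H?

14

Conditioning on F=8 selects the 4 unit(s) with M ∈ {2, 3, -2, 4}. Their H values: 16, 24, -16, 32. Mean = 14.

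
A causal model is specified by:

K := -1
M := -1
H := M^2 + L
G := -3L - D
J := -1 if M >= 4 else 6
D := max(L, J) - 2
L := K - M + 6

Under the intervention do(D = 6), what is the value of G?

Under do(D=6), the mechanism D := max(L, J) - 2 is discarded; D is fixed at 6.
L = K - M + 6  [with K=-1, M=-1]  = 6
G = -3L - D  [with L=6, D=6]  = -24

-24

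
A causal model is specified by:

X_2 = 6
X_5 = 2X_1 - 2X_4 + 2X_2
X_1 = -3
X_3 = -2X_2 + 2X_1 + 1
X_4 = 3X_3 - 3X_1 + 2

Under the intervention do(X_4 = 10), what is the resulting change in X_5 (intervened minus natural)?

-100

Intervening sets X_4 = 10 and removes its equation (X_4 = 3X_3 - 3X_1 + 2).
X_5 = 2X_1 - 2X_4 + 2X_2  [with X_1=-3, X_4=10, X_2=6]  = -14
Without intervention: X_3 = -2X_2 + 2X_1 + 1  [with X_2=6, X_1=-3]  = -17; X_4 = 3X_3 - 3X_1 + 2  [with X_3=-17, X_1=-3]  = -40; X_5 = 2X_1 - 2X_4 + 2X_2  [with X_1=-3, X_4=-40, X_2=6]  = 86.
Change = -14 − 86 = -100.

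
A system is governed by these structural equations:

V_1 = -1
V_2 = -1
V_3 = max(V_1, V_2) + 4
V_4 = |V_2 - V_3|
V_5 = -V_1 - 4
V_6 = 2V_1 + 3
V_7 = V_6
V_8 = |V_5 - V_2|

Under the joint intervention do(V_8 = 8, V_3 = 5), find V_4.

Under do(V_8 = 8, V_3 = 5), each intervened variable's structural equation is replaced by its fixed value.
V_4 = |V_2 - V_3|  [with V_2=-1, V_3=5]  = 6

6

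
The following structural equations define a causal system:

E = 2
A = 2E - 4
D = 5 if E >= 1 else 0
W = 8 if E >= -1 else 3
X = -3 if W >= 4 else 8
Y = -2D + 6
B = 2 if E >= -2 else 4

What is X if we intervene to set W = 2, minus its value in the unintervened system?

11

Intervening sets W = 2 and removes its equation (W = 8 if E >= -1 else 3).
X = -3 if W >= 4 else 8  [with W=2]  = 8
Without intervention: W = 8 if E >= -1 else 3  [with E=2]  = 8; X = -3 if W >= 4 else 8  [with W=8]  = -3.
Change = 8 − (-3) = 11.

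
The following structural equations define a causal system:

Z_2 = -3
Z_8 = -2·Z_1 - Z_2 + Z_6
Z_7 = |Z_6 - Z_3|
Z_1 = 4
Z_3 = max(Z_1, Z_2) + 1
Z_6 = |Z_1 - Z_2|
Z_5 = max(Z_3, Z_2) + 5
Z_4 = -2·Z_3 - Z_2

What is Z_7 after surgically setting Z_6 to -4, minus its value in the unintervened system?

Intervening sets Z_6 = -4 and removes its equation (Z_6 = |Z_1 - Z_2|).
Z_3 = max(Z_1, Z_2) + 1  [with Z_1=4, Z_2=-3]  = 5
Z_7 = |Z_6 - Z_3|  [with Z_6=-4, Z_3=5]  = 9
Without intervention: Z_3 = max(Z_1, Z_2) + 1  [with Z_1=4, Z_2=-3]  = 5; Z_6 = |Z_1 - Z_2|  [with Z_1=4, Z_2=-3]  = 7; Z_7 = |Z_6 - Z_3|  [with Z_6=7, Z_3=5]  = 2.
Change = 9 − 2 = 7.

7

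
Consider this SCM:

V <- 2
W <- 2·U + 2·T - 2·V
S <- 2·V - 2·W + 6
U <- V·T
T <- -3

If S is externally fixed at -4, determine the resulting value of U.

-6

do(S=-4) replaces the equation S <- 2·V - 2·W + 6 with the constant S = -4.
U is not downstream of the intervention, so its value is determined by the original equations.
U = V·T  [with V=2, T=-3]  = -6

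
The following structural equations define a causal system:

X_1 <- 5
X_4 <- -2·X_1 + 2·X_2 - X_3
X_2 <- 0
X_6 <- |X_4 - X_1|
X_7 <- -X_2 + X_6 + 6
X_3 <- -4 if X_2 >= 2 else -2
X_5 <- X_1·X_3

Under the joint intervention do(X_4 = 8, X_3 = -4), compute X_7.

9

The joint intervention fixes X_4 = 8, X_3 = -4, removing each variable's own equation.
X_6 = |X_4 - X_1|  [with X_4=8, X_1=5]  = 3
X_7 = -X_2 + X_6 + 6  [with X_2=0, X_6=3]  = 9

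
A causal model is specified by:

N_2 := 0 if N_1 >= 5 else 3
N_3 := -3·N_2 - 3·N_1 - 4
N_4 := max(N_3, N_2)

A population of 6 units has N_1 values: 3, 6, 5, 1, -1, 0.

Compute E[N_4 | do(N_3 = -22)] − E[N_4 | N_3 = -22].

Under do(N_3=-22), N_3's equation is replaced by N_3=-22 for every unit. Per-unit N_4: 3, 0, 0, 3, 3, 3. Mean = 2.
Conditioning on N_3=-22 selects the 2 unit(s) with N_1 ∈ {3, 6}. Their N_4 values: 3, 0. Mean = 1.5.
Difference = 2 − 1.5 = 0.5.

0.5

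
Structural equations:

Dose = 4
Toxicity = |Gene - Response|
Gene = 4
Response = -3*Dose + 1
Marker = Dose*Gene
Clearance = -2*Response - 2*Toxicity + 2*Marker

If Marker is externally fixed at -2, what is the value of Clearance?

The intervention breaks the incoming arrows to Marker: Marker = Dose*Gene no longer applies, and Marker = -2.
Response = -3*Dose + 1  [with Dose=4]  = -11
Toxicity = |Gene - Response|  [with Gene=4, Response=-11]  = 15
Clearance = -2*Response - 2*Toxicity + 2*Marker  [with Response=-11, Toxicity=15, Marker=-2]  = -12

-12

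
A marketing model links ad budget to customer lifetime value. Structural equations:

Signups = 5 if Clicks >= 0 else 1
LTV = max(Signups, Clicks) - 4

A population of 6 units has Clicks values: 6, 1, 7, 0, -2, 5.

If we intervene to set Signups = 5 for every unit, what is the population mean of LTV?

Under do(Signups=5), Signups's equation is replaced by Signups=5 for every unit. Per-unit LTV: 2, 1, 3, 1, 1, 1. Mean = 1.5.

1.5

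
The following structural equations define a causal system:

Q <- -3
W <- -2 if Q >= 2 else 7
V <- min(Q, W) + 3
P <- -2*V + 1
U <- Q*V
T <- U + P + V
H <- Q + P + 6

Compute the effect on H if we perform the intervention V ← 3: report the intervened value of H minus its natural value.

-6

The intervention breaks the incoming arrows to V: V <- min(Q, W) + 3 no longer applies, and V = 3.
P = -2*V + 1  [with V=3]  = -5
H = Q + P + 6  [with Q=-3, P=-5]  = -2
Without intervention: W = -2 if Q >= 2 else 7  [with Q=-3]  = 7; V = min(Q, W) + 3  [with Q=-3, W=7]  = 0; P = -2*V + 1  [with V=0]  = 1; H = Q + P + 6  [with Q=-3, P=1]  = 4.
Change = -2 − 4 = -6.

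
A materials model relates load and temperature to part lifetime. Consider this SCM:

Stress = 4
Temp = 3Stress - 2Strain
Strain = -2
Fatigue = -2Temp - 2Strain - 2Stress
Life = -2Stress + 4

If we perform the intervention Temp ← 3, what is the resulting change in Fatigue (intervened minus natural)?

26

The intervention breaks the incoming arrows to Temp: Temp = 3Stress - 2Strain no longer applies, and Temp = 3.
Fatigue = -2Temp - 2Strain - 2Stress  [with Temp=3, Strain=-2, Stress=4]  = -10
Without intervention: Temp = 3Stress - 2Strain  [with Stress=4, Strain=-2]  = 16; Fatigue = -2Temp - 2Strain - 2Stress  [with Temp=16, Strain=-2, Stress=4]  = -36.
Change = -10 − (-36) = 26.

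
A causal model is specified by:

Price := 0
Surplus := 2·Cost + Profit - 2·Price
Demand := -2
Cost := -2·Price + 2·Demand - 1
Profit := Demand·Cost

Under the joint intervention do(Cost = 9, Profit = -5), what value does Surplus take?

Setting Cost = 9, Profit = -5 by intervention discards those variables' equations.
Surplus = 2·Cost + Profit - 2·Price  [with Cost=9, Profit=-5, Price=0]  = 13

13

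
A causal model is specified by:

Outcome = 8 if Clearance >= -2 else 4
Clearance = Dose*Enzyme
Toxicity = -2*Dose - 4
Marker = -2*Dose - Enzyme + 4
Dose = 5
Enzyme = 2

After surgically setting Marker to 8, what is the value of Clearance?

do(Marker=8) replaces the equation Marker = -2*Dose - Enzyme + 4 with the constant Marker = 8.
Clearance is not downstream of the intervention, so its value is determined by the original equations.
Clearance = Dose*Enzyme  [with Dose=5, Enzyme=2]  = 10

10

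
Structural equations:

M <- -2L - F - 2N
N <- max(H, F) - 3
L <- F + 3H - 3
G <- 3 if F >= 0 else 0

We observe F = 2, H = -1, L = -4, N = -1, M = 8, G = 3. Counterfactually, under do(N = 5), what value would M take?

Intervening sets N = 5 and removes its equation (N <- max(H, F) - 3).
L = F + 3H - 3  [with F=2, H=-1]  = -4
M = -2L - F - 2N  [with L=-4, F=2, N=5]  = -4

-4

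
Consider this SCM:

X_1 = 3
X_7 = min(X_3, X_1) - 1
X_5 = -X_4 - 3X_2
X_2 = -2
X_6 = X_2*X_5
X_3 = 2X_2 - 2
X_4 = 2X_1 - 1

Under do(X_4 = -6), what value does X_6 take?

-24

Under do(X_4=-6), the mechanism X_4 = 2X_1 - 1 is discarded; X_4 is fixed at -6.
X_5 = -X_4 - 3X_2  [with X_4=-6, X_2=-2]  = 12
X_6 = X_2*X_5  [with X_2=-2, X_5=12]  = -24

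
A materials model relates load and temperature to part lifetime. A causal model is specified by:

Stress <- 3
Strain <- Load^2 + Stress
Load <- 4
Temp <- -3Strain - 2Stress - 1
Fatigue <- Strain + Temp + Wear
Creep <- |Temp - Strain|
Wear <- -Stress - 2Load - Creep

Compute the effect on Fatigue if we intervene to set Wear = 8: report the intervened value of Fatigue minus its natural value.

Intervening sets Wear = 8 and removes its equation (Wear <- -Stress - 2Load - Creep).
Strain = Load^2 + Stress  [with Load=4, Stress=3]  = 19
Temp = -3Strain - 2Stress - 1  [with Strain=19, Stress=3]  = -64
Fatigue = Strain + Temp + Wear  [with Strain=19, Temp=-64, Wear=8]  = -37
Without intervention: Strain = Load^2 + Stress  [with Load=4, Stress=3]  = 19; Temp = -3Strain - 2Stress - 1  [with Strain=19, Stress=3]  = -64; Creep = |Temp - Strain|  [with Temp=-64, Strain=19]  = 83; Wear = -Stress - 2Load - Creep  [with Stress=3, Load=4, Creep=83]  = -94; Fatigue = Strain + Temp + Wear  [with Strain=19, Temp=-64, Wear=-94]  = -139.
Change = -37 − (-139) = 102.

102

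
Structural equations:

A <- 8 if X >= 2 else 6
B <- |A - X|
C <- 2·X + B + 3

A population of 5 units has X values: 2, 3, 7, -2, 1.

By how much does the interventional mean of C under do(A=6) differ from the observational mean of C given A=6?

3.1

do(A=6) breaks A's dependence on X. With A=6 fixed, C across the units is 11, 12, 18, 7, 10, mean 11.6.
Observing A=6 restricts to units where A's equation naturally yields 6: X ∈ {-2, 1}. In that subpopulation C = 7, 10, mean 8.5.
Difference = 11.6 − 8.5 = 3.1.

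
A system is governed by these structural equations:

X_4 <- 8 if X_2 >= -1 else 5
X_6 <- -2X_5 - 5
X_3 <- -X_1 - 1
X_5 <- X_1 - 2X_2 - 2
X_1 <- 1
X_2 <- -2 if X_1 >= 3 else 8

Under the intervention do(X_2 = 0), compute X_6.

Under do(X_2=0), the mechanism X_2 <- -2 if X_1 >= 3 else 8 is discarded; X_2 is fixed at 0.
X_5 = X_1 - 2X_2 - 2  [with X_1=1, X_2=0]  = -1
X_6 = -2X_5 - 5  [with X_5=-1]  = -3

-3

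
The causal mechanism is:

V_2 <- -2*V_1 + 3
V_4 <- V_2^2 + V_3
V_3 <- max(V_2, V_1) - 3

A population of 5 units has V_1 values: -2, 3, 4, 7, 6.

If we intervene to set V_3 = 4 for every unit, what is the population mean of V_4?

61

The intervention sets V_3=4 in all 5 units regardless of V_1. Recomputing V_4 per unit gives 53, 13, 29, 125, 85; average 61.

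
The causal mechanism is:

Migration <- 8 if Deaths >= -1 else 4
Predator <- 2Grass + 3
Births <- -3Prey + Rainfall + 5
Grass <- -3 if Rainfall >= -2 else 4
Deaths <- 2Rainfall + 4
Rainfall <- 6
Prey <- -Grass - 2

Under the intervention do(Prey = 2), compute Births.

do(Prey=2) replaces the equation Prey <- -Grass - 2 with the constant Prey = 2.
Births = -3Prey + Rainfall + 5  [with Prey=2, Rainfall=6]  = 5

5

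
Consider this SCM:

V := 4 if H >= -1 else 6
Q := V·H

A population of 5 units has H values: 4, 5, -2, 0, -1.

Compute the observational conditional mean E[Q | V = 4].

Observing V=4 restricts to units where V's equation naturally yields 4: H ∈ {4, 5, 0, -1}. In that subpopulation Q = 16, 20, 0, -4, mean 8.

8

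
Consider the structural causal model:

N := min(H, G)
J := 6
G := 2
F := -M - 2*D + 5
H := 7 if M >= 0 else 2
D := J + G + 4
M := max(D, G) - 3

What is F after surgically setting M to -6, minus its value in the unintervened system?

The intervention breaks the incoming arrows to M: M := max(D, G) - 3 no longer applies, and M = -6.
D = J + G + 4  [with J=6, G=2]  = 12
F = -M - 2*D + 5  [with M=-6, D=12]  = -13
Without intervention: D = J + G + 4  [with J=6, G=2]  = 12; M = max(D, G) - 3  [with D=12, G=2]  = 9; F = -M - 2*D + 5  [with M=9, D=12]  = -28.
Change = -13 − (-28) = 15.

15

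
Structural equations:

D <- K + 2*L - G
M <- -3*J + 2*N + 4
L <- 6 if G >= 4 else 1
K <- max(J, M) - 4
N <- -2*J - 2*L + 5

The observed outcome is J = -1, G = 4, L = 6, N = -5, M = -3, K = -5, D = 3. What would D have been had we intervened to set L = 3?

7

The intervention breaks the incoming arrows to L: L <- 6 if G >= 4 else 1 no longer applies, and L = 3.
N = -2*J - 2*L + 5  [with J=-1, L=3]  = 1
M = -3*J + 2*N + 4  [with J=-1, N=1]  = 9
K = max(J, M) - 4  [with J=-1, M=9]  = 5
D = K + 2*L - G  [with K=5, L=3, G=4]  = 7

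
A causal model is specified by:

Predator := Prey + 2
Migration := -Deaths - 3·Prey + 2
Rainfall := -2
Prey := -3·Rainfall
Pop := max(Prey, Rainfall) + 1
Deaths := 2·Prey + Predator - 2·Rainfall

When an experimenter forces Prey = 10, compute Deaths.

36

Under do(Prey=10), the mechanism Prey := -3·Rainfall is discarded; Prey is fixed at 10.
Predator = Prey + 2  [with Prey=10]  = 12
Deaths = 2·Prey + Predator - 2·Rainfall  [with Prey=10, Predator=12, Rainfall=-2]  = 36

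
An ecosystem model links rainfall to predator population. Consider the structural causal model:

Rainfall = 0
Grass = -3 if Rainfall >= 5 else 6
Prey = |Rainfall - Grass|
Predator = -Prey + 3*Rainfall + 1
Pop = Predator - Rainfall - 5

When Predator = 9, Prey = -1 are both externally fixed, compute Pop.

The joint intervention fixes Predator = 9, Prey = -1, removing each variable's own equation.
Pop = Predator - Rainfall - 5  [with Predator=9, Rainfall=0]  = 4

4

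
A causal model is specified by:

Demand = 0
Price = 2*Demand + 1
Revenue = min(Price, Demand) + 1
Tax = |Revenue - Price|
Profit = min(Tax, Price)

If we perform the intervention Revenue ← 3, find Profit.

do(Revenue=3) replaces the equation Revenue = min(Price, Demand) + 1 with the constant Revenue = 3.
Price = 2*Demand + 1  [with Demand=0]  = 1
Tax = |Revenue - Price|  [with Revenue=3, Price=1]  = 2
Profit = min(Tax, Price)  [with Tax=2, Price=1]  = 1

1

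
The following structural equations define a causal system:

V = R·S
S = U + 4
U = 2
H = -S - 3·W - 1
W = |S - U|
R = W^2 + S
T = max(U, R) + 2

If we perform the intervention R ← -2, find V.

Under do(R=-2), the mechanism R = W^2 + S is discarded; R is fixed at -2.
S = U + 4  [with U=2]  = 6
V = R·S  [with R=-2, S=6]  = -12

-12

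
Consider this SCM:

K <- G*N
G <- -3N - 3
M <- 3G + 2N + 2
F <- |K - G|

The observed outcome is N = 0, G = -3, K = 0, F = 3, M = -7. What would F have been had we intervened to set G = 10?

10

Under do(G=10), the mechanism G <- -3N - 3 is discarded; G is fixed at 10.
K = G*N  [with G=10, N=0]  = 0
F = |K - G|  [with K=0, G=10]  = 10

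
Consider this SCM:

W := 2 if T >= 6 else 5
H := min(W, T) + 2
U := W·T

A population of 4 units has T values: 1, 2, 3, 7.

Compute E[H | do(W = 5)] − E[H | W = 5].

Every unit gets W=5 under the intervention. H values become 3, 4, 5, 7; E[H|do(W=5)] = 4.75.
Conditioning on W=5 selects the 3 unit(s) with T ∈ {1, 2, 3}. Their H values: 3, 4, 5. Mean = 4.
Difference = 4.75 − 4 = 0.75.

0.75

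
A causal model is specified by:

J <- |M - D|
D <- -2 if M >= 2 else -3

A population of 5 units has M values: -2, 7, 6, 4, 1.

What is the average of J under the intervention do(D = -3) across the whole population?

6.2

The intervention sets D=-3 in all 5 units regardless of M. Recomputing J per unit gives 1, 10, 9, 7, 4; average 6.2.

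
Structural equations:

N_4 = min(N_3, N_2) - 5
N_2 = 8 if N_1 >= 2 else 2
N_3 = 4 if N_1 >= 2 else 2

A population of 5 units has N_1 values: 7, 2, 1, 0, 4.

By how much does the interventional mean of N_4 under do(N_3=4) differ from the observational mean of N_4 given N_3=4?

-0.8

The intervention sets N_3=4 in all 5 units regardless of N_1. Recomputing N_4 per unit gives -1, -1, -3, -3, -1; average -1.8.
E[N_4|N_3=4] averages over only the 3 units with N_3=4 (N_1 = 7, 2, 4): N_4 = -1, -1, -1, mean -1.
Difference = -1.8 − (-1) = -0.8.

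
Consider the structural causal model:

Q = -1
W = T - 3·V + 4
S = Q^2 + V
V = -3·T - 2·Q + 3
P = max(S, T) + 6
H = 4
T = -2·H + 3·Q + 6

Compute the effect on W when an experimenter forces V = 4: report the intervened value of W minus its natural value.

48

Under do(V=4), the mechanism V = -3·T - 2·Q + 3 is discarded; V is fixed at 4.
T = -2·H + 3·Q + 6  [with H=4, Q=-1]  = -5
W = T - 3·V + 4  [with T=-5, V=4]  = -13
Without intervention: T = -2·H + 3·Q + 6  [with H=4, Q=-1]  = -5; V = -3·T - 2·Q + 3  [with T=-5, Q=-1]  = 20; W = T - 3·V + 4  [with T=-5, V=20]  = -61.
Change = -13 − (-61) = 48.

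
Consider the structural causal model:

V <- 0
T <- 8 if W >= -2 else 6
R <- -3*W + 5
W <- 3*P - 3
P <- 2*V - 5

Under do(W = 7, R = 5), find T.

8

The joint intervention fixes W = 7, R = 5, removing each variable's own equation.
T = 8 if W >= -2 else 6  [with W=7]  = 8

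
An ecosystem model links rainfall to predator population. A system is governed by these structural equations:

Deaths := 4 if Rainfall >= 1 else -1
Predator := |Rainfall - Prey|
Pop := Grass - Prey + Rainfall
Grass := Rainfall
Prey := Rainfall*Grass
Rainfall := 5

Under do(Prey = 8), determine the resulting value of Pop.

The intervention breaks the incoming arrows to Prey: Prey := Rainfall*Grass no longer applies, and Prey = 8.
Grass = Rainfall  [with Rainfall=5]  = 5
Pop = Grass - Prey + Rainfall  [with Grass=5, Prey=8, Rainfall=5]  = 2

2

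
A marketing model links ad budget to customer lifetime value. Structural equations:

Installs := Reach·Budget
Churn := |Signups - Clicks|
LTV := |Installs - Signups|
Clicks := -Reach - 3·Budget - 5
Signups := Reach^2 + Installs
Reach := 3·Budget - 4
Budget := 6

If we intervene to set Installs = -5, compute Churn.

Under do(Installs=-5), the mechanism Installs := Reach·Budget is discarded; Installs is fixed at -5.
Reach = 3·Budget - 4  [with Budget=6]  = 14
Clicks = -Reach - 3·Budget - 5  [with Reach=14, Budget=6]  = -37
Signups = Reach^2 + Installs  [with Reach=14, Installs=-5]  = 191
Churn = |Signups - Clicks|  [with Signups=191, Clicks=-37]  = 228

228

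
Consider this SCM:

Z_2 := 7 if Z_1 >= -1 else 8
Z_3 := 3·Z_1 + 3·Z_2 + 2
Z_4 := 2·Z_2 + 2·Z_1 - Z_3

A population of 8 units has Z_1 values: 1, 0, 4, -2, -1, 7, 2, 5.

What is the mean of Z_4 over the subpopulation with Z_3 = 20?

Conditioning on Z_3=20 selects the 2 unit(s) with Z_1 ∈ {-2, -1}. Their Z_4 values: -8, -8. Mean = -8.

-8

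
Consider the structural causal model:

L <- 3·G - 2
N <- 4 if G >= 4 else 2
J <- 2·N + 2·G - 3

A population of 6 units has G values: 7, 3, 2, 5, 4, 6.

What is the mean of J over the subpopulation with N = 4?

Observing N=4 restricts to units where N's equation naturally yields 4: G ∈ {7, 5, 4, 6}. In that subpopulation J = 19, 15, 13, 17, mean 16.

16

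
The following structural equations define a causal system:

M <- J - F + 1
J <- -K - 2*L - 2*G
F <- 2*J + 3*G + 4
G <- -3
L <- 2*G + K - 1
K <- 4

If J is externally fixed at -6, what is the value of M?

12

Under do(J=-6), the mechanism J <- -K - 2*L - 2*G is discarded; J is fixed at -6.
F = 2*J + 3*G + 4  [with J=-6, G=-3]  = -17
M = J - F + 1  [with J=-6, F=-17]  = 12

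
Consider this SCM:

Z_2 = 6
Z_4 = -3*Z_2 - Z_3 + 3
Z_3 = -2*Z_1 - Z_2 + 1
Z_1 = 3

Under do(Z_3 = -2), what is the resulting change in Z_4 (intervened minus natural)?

The intervention breaks the incoming arrows to Z_3: Z_3 = -2*Z_1 - Z_2 + 1 no longer applies, and Z_3 = -2.
Z_4 = -3*Z_2 - Z_3 + 3  [with Z_2=6, Z_3=-2]  = -13
Without intervention: Z_3 = -2*Z_1 - Z_2 + 1  [with Z_1=3, Z_2=6]  = -11; Z_4 = -3*Z_2 - Z_3 + 3  [with Z_2=6, Z_3=-11]  = -4.
Change = -13 − (-4) = -9.

-9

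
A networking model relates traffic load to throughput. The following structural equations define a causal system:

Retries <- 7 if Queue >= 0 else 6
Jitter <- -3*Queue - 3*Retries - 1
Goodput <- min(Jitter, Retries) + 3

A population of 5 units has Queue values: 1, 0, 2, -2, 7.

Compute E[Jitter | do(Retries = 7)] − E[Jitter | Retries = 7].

Under do(Retries=7), Retries's equation is replaced by Retries=7 for every unit. Per-unit Jitter: -25, -22, -28, -16, -43. Mean = -26.8.
E[Jitter|Retries=7] averages over only the 4 units with Retries=7 (Queue = 1, 0, 2, 7): Jitter = -25, -22, -28, -43, mean -29.5.
Difference = -26.8 − (-29.5) = 2.7.

2.7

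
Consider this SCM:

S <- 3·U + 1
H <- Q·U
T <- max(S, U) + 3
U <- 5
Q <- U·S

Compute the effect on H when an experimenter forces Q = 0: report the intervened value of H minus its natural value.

-400

do(Q=0) replaces the equation Q <- U·S with the constant Q = 0.
H = Q·U  [with Q=0, U=5]  = 0
Without intervention: S = 3·U + 1  [with U=5]  = 16; Q = U·S  [with U=5, S=16]  = 80; H = Q·U  [with Q=80, U=5]  = 400.
Change = 0 − 400 = -400.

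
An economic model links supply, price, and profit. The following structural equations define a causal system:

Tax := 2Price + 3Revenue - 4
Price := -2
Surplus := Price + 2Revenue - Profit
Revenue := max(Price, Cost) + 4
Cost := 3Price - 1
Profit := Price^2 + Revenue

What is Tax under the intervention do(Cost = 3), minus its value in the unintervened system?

15

Under do(Cost=3), the mechanism Cost := 3Price - 1 is discarded; Cost is fixed at 3.
Revenue = max(Price, Cost) + 4  [with Price=-2, Cost=3]  = 7
Tax = 2Price + 3Revenue - 4  [with Price=-2, Revenue=7]  = 13
Without intervention: Cost = 3Price - 1  [with Price=-2]  = -7; Revenue = max(Price, Cost) + 4  [with Price=-2, Cost=-7]  = 2; Tax = 2Price + 3Revenue - 4  [with Price=-2, Revenue=2]  = -2.
Change = 13 − (-2) = 15.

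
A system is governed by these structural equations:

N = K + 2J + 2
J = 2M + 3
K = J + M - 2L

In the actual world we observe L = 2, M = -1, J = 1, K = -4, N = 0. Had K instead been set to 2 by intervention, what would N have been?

Intervening sets K = 2 and removes its equation (K = J + M - 2L).
J = 2M + 3  [with M=-1]  = 1
N = K + 2J + 2  [with K=2, J=1]  = 6

6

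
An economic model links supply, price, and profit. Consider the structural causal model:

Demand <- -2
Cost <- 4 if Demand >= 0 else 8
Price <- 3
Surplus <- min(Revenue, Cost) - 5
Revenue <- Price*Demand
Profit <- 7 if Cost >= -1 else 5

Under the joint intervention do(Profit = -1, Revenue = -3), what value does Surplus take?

-8

Setting Profit = -1, Revenue = -3 by intervention discards those variables' equations.
Cost = 4 if Demand >= 0 else 8  [with Demand=-2]  = 8
Surplus = min(Revenue, Cost) - 5  [with Revenue=-3, Cost=8]  = -8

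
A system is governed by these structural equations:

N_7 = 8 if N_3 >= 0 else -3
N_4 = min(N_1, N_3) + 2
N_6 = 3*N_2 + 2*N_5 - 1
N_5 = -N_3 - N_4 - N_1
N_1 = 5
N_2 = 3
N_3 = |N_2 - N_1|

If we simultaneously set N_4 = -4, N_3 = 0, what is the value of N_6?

The joint intervention fixes N_4 = -4, N_3 = 0, removing each variable's own equation.
N_5 = -N_3 - N_4 - N_1  [with N_3=0, N_4=-4, N_1=5]  = -1
N_6 = 3*N_2 + 2*N_5 - 1  [with N_2=3, N_5=-1]  = 6

6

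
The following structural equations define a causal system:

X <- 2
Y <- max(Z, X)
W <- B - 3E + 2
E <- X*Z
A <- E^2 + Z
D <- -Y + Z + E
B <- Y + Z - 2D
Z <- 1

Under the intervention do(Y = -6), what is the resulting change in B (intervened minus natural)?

-24

The intervention breaks the incoming arrows to Y: Y <- max(Z, X) no longer applies, and Y = -6.
E = X*Z  [with X=2, Z=1]  = 2
D = -Y + Z + E  [with Y=-6, Z=1, E=2]  = 9
B = Y + Z - 2D  [with Y=-6, Z=1, D=9]  = -23
Without intervention: Y = max(Z, X)  [with Z=1, X=2]  = 2; E = X*Z  [with X=2, Z=1]  = 2; D = -Y + Z + E  [with Y=2, Z=1, E=2]  = 1; B = Y + Z - 2D  [with Y=2, Z=1, D=1]  = 1.
Change = -23 − 1 = -24.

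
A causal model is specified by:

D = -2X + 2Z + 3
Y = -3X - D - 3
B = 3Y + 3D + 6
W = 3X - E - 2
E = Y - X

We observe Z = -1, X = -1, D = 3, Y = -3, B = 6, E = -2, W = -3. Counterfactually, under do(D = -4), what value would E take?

The intervention breaks the incoming arrows to D: D = -2X + 2Z + 3 no longer applies, and D = -4.
Y = -3X - D - 3  [with X=-1, D=-4]  = 4
E = Y - X  [with Y=4, X=-1]  = 5

5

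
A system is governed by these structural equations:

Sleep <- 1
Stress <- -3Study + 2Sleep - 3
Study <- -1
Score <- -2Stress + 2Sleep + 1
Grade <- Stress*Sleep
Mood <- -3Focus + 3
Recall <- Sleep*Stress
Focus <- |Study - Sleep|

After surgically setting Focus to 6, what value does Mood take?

-15

Under do(Focus=6), the mechanism Focus <- |Study - Sleep| is discarded; Focus is fixed at 6.
Mood = -3Focus + 3  [with Focus=6]  = -15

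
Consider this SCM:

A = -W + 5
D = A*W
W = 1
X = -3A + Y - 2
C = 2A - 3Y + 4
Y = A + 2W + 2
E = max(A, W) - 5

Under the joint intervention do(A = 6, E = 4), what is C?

Setting A = 6, E = 4 by intervention discards those variables' equations.
Y = A + 2W + 2  [with A=6, W=1]  = 10
C = 2A - 3Y + 4  [with A=6, Y=10]  = -14

-14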